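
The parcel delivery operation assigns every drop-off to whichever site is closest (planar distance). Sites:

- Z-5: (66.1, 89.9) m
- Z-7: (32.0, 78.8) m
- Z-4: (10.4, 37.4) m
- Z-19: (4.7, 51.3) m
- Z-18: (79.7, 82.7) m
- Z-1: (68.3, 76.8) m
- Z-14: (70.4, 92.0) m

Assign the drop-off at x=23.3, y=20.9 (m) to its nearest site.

Squared distances to each site:
Z-5: 6592.840; Z-7: 3428.100; Z-4: 438.660; Z-19: 1270.120; Z-18: 7000.200; Z-1: 5149.810; Z-14: 7273.620.
Minimum at Z-4.

Z-4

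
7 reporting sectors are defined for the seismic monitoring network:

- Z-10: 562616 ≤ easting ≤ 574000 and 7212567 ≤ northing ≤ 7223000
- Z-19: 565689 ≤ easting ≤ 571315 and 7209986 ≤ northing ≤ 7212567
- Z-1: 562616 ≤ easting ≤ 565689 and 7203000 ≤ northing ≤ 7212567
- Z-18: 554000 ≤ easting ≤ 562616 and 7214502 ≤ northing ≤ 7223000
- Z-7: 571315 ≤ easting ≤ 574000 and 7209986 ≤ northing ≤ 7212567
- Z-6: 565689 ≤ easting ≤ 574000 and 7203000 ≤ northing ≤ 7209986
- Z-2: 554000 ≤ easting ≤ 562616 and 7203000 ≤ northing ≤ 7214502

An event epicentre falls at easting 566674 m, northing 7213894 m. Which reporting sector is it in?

The point has easting = 566674 and northing = 7213894.
Only Z-10 satisfies 562616 ≤ easting ≤ 574000 and 7212567 ≤ northing ≤ 7223000.

Z-10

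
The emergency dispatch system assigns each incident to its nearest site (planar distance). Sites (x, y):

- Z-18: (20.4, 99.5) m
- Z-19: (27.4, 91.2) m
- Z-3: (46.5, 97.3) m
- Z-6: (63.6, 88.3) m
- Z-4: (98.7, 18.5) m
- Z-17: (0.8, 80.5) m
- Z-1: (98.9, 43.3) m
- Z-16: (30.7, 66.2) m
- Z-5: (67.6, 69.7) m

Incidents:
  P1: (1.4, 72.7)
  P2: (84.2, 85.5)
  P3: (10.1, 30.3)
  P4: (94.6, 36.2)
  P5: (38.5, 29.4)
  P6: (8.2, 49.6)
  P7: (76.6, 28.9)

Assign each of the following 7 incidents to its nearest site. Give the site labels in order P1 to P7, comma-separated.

P1 → Z-17 (d²=61.20)
P2 → Z-6 (d²=432.20)
P3 → Z-16 (d²=1713.17)
P4 → Z-1 (d²=68.90)
P5 → Z-16 (d²=1415.08)
P6 → Z-16 (d²=781.81)
P7 → Z-4 (d²=596.57)

Z-17, Z-6, Z-16, Z-1, Z-16, Z-16, Z-4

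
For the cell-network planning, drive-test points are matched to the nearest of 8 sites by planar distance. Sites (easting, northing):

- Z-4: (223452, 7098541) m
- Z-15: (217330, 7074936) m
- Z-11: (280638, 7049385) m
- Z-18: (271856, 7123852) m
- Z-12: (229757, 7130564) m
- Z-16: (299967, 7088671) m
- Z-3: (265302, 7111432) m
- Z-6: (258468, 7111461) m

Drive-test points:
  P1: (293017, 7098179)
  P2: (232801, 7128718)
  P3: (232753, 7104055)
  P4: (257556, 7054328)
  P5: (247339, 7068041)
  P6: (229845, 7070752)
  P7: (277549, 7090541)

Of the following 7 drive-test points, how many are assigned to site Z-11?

1

P1 → Z-16
P2 → Z-12
P3 → Z-4
P4 → Z-11
P5 → Z-15
P6 → Z-15
P7 → Z-16
1 of the 7 goes to Z-11.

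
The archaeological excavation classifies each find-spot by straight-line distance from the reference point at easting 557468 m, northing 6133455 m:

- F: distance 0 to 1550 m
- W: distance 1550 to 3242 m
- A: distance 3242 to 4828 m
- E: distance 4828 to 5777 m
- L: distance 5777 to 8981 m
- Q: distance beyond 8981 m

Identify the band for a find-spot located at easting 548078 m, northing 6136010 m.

Q

Distance = √((548078−557468)² + (6136010−6133455)²) = √(88172100.000 + 6528025.000) = 9731.399 m.
8981 ≤ 9731.399 < ∞ → Q.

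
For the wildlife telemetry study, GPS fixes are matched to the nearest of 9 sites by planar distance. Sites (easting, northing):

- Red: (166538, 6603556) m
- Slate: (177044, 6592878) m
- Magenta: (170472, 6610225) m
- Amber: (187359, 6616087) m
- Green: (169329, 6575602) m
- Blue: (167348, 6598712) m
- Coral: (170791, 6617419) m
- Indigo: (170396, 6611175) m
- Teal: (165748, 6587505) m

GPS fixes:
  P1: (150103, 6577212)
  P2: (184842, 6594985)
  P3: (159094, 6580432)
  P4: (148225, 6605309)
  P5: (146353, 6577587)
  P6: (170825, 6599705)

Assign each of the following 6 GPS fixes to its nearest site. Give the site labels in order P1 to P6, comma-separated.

Teal, Slate, Teal, Red, Teal, Blue

P1 → Teal (d²=350711874.00)
P2 → Slate (d²=65248253.00)
P3 → Teal (d²=94303045.00)
P4 → Red (d²=338438978.00)
P5 → Teal (d²=474532749.00)
P6 → Blue (d²=13075578.00)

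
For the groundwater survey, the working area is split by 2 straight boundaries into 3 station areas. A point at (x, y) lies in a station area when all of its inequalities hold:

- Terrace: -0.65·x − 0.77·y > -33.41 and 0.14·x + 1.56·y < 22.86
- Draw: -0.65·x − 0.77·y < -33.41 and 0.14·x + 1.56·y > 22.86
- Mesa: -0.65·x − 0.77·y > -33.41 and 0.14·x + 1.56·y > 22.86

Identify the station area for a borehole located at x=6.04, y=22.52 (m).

Mesa

-0.65·6.04 − 0.77·22.52 = -21.266, which is > -33.41
0.14·6.04 + 1.56·22.52 = 35.977, which is > 22.86
This sign pattern matches Mesa.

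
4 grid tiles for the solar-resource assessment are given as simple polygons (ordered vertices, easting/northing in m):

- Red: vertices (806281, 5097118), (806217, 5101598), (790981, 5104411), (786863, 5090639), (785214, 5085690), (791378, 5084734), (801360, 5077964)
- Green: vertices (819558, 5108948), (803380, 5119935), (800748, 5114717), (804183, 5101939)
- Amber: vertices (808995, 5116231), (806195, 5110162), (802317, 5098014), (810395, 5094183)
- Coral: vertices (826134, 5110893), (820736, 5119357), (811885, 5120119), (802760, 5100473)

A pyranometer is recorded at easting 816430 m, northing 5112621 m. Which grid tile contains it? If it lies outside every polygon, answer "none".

Cast a ray rightward from (816430, 5112621). For each polygon, the edges (by vertex number in listed order) whose endpoints lie on opposite sides of northing = 5112621, where each meets that height, and whether that is right or left of the point:
Red: no edge straddles that height → 0 crossings.
Green: 1–2 at easting≈814149.6 (left), 3–4 at easting≈801311.4 (left) → 0 crossings.
Amber: 1–2 at easting≈807329.5 (left), 4–1 at easting≈809224.2 (left) → 0 crossings.
Coral: 1–2 at easting≈825032.0 (right), 3–4 at easting≈808402.4 (left) → 1 crossing.
Only Coral has an odd count, so the point is inside Coral.

Coral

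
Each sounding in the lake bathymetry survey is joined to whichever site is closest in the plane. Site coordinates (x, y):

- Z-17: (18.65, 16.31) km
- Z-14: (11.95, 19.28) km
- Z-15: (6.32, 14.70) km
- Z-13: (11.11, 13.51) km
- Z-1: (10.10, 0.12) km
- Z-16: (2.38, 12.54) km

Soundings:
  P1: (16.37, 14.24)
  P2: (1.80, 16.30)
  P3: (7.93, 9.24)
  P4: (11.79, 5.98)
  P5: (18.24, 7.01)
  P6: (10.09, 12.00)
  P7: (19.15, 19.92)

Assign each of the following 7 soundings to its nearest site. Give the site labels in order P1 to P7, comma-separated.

Z-17, Z-16, Z-13, Z-1, Z-17, Z-13, Z-17

P1 → Z-17 (d²=9.48)
P2 → Z-16 (d²=14.47)
P3 → Z-13 (d²=28.35)
P4 → Z-1 (d²=37.20)
P5 → Z-17 (d²=86.66)
P6 → Z-13 (d²=3.32)
P7 → Z-17 (d²=13.28)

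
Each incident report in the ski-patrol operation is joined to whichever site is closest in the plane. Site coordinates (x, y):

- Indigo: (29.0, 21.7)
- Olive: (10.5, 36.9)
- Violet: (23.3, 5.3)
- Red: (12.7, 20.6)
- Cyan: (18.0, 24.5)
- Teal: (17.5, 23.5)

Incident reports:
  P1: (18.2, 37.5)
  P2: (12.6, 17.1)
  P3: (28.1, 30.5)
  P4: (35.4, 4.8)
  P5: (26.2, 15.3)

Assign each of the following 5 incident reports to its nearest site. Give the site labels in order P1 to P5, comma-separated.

Olive, Red, Indigo, Violet, Indigo

P1 → Olive (d²=59.65)
P2 → Red (d²=12.26)
P3 → Indigo (d²=78.25)
P4 → Violet (d²=146.66)
P5 → Indigo (d²=48.80)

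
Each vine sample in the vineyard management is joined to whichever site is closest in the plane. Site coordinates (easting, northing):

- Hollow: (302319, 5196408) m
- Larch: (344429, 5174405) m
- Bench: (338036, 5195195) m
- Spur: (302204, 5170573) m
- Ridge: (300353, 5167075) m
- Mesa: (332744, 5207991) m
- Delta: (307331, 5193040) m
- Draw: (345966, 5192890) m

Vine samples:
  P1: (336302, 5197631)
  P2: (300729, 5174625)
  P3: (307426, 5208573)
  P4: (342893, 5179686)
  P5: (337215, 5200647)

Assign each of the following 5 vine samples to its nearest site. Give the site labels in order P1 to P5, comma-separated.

Bench, Spur, Hollow, Larch, Bench

P1 → Bench (d²=8940852.00)
P2 → Spur (d²=18594329.00)
P3 → Hollow (d²=174068674.00)
P4 → Larch (d²=30248257.00)
P5 → Bench (d²=30398345.00)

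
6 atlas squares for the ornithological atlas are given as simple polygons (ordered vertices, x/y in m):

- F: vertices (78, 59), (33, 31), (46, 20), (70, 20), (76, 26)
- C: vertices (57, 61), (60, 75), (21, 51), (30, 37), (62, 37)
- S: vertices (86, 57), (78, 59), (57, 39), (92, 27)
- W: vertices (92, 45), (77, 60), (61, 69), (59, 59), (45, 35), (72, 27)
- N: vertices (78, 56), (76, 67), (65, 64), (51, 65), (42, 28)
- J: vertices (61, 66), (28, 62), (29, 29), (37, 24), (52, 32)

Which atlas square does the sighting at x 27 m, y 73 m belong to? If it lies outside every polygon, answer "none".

none

Cast a ray rightward from (27, 73). For each polygon, the edges (by vertex number in listed order) whose endpoints lie on opposite sides of y = 73, where each meets that height, and whether that is right or left of the point:
F: no edge straddles that height → 0 crossings.
C: 1–2 at x≈59.6 (right), 2–3 at x≈56.8 (right) → 2 crossings.
S: no edge straddles that height → 0 crossings.
W: no edge straddles that height → 0 crossings.
N: no edge straddles that height → 0 crossings.
J: no edge straddles that height → 0 crossings.
All counts are even, so the point lies outside every listed polygon.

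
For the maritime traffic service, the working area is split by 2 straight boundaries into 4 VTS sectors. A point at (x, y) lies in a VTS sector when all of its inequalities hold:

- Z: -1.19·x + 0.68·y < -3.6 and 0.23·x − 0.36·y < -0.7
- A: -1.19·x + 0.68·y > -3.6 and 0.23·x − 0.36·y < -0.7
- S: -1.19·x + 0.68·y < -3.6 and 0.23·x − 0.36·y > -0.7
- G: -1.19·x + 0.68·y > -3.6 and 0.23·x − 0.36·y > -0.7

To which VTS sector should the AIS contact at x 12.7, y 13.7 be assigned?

-1.19·12.7 + 0.68·13.7 = -5.797, which is < -3.6
0.23·12.7 − 0.36·13.7 = -2.011, which is < -0.7
This sign pattern matches Z.

Z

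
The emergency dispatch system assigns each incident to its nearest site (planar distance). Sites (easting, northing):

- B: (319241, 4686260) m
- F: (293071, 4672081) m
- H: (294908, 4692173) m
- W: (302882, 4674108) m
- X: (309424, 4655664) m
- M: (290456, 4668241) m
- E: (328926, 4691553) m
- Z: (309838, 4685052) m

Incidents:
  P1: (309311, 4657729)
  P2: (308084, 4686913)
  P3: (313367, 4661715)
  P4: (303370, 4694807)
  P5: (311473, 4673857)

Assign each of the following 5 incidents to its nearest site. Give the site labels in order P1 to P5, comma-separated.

P1 → X (d²=4276994.00)
P2 → Z (d²=6539837.00)
P3 → X (d²=52161850.00)
P4 → H (d²=78543400.00)
P5 → W (d²=73868282.00)

X, Z, X, H, W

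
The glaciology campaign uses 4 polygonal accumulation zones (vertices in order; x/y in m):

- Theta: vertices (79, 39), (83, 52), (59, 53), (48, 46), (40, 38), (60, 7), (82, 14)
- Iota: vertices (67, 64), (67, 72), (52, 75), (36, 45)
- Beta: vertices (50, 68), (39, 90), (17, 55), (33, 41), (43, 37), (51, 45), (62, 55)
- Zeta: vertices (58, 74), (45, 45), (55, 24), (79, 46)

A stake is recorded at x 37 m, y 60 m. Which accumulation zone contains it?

Cast a ray rightward from (37, 60). For each polygon, the edges (by vertex number in listed order) whose endpoints lie on opposite sides of y = 60, where each meets that height, and whether that is right or left of the point:
Theta: no edge straddles that height → 0 crossings.
Iota: 3–4 at x≈44.0 (right), 4–1 at x≈60.5 (right) → 2 crossings.
Beta: 2–3 at x≈20.1 (left), 7–1 at x≈57.4 (right) → 1 crossing.
Zeta: 1–2 at x≈51.7 (right), 4–1 at x≈68.5 (right) → 2 crossings.
Only Beta has an odd count, so the point is inside Beta.

Beta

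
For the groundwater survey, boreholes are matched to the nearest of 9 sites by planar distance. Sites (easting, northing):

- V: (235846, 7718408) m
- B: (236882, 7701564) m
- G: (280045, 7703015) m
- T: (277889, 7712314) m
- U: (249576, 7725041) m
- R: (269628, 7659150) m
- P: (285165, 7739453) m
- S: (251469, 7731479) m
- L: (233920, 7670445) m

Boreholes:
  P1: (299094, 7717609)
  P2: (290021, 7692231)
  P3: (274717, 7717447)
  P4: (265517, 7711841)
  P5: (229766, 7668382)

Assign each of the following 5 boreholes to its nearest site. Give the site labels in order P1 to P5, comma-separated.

P1 → T (d²=477689050.00)
P2 → G (d²=215815232.00)
P3 → T (d²=36409273.00)
P4 → T (d²=153290113.00)
P5 → L (d²=21511685.00)

T, G, T, T, L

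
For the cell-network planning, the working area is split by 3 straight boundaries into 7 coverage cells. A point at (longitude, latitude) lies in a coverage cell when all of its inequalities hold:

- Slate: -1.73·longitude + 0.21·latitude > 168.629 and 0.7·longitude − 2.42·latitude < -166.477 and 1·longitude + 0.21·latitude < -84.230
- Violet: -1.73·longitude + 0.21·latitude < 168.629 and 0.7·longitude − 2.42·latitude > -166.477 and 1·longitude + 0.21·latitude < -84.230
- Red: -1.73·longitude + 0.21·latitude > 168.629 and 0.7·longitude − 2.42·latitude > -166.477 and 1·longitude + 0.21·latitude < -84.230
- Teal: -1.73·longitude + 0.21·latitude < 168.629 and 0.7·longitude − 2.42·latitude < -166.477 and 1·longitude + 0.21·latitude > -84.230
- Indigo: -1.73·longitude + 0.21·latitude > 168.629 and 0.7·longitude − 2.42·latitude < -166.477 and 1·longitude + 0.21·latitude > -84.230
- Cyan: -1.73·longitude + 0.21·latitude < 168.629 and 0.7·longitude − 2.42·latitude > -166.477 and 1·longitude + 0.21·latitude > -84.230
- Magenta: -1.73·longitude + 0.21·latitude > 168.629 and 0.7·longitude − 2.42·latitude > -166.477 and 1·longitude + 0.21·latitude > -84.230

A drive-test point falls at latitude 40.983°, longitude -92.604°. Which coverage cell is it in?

-1.73·-92.604 + 0.21·40.983 = 168.811, which is > 168.629
0.7·-92.604 − 2.42·40.983 = -164.002, which is > -166.477
1·-92.604 + 0.21·40.983 = -83.998, which is > -84.230
This sign pattern matches Magenta.

Magenta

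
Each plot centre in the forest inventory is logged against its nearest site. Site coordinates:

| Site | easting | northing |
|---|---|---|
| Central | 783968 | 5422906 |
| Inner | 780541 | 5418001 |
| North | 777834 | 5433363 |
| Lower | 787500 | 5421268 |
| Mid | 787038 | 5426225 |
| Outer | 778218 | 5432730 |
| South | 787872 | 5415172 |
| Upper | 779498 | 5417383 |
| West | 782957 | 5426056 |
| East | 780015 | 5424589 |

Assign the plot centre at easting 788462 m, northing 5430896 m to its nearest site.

Squared distances to each site:
Central: 84036136.000; Inner: 229023266.000; North: 119040473.000; Lower: 93623828.000; Mid: 23846017.000; Outer: 108303092.000; South: 247592276.000; Upper: 262954465.000; West: 53730625.000; East: 111130058.000.
Minimum at Mid.

Mid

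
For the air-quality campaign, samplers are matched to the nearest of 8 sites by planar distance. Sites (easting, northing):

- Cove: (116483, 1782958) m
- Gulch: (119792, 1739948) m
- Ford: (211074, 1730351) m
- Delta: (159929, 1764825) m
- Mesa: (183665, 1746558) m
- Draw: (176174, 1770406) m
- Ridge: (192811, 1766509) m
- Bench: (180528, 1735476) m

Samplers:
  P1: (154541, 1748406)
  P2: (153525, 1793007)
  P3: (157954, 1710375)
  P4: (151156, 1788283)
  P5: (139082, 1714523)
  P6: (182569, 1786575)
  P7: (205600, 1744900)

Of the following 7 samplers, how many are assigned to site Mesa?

0

P1 → Delta
P2 → Delta
P3 → Bench
P4 → Delta
P5 → Gulch
P6 → Draw
P7 → Ford
0 of the 7 go to Mesa.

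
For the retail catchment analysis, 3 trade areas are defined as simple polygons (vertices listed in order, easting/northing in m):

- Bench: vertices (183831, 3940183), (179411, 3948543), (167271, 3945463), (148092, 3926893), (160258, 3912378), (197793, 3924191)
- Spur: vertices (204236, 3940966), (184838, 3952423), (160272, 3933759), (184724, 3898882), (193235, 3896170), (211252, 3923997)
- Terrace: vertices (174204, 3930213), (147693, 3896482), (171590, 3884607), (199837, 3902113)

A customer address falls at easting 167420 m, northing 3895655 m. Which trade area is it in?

Cast a ray rightward from (167420, 3895655). For each polygon, the edges (by vertex number in listed order) whose endpoints lie on opposite sides of northing = 3895655, where each meets that height, and whether that is right or left of the point:
Bench: no edge straddles that height → 0 crossings.
Spur: no edge straddles that height → 0 crossings.
Terrace: 2–3 at easting≈149357.2 (left), 3–4 at easting≈189416.6 (right) → 1 crossing.
Only Terrace has an odd count, so the point is inside Terrace.

Terrace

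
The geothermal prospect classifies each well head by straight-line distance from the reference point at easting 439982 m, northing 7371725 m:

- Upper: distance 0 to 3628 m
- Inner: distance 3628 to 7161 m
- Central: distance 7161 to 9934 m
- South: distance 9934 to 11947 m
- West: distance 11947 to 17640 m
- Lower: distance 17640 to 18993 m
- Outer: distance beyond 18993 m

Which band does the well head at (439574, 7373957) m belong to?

Upper

Distance = √((439574−439982)² + (7373957−7371725)²) = √(166464.000 + 4981824.000) = 2268.984 m.
0 ≤ 2268.984 < 3628 → Upper.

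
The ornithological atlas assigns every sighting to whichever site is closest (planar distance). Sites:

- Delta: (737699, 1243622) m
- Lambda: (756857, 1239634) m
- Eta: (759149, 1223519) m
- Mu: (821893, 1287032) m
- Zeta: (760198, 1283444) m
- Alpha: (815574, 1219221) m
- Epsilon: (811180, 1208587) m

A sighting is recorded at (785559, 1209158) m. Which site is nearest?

Squared distances to each site:
Delta: 3478346896.000; Lambda: 1752591380.000; Eta: 903726421.000; Mu: 7384519432.000; Zeta: 6161590117.000; Alpha: 1002164194.000; Epsilon: 656761682.000.
Minimum at Epsilon.

Epsilon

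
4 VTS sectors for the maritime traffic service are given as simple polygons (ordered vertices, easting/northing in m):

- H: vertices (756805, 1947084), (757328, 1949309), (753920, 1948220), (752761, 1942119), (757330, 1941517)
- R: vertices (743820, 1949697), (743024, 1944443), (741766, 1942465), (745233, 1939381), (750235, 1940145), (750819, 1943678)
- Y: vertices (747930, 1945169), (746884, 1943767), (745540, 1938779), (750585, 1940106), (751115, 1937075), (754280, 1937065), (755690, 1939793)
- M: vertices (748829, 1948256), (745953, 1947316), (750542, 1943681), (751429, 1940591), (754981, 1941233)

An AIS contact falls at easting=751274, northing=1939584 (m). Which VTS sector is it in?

Cast a ray rightward from (751274, 1939584). For each polygon, the edges (by vertex number in listed order) whose endpoints lie on opposite sides of northing = 1939584, where each meets that height, and whether that is right or left of the point:
H: no edge straddles that height → 0 crossings.
R: 3–4 at easting≈745004.8 (left), 4–5 at easting≈746562.1 (left) → 0 crossings.
Y: 2–3 at easting≈745756.9 (left), 3–4 at easting≈748600.5 (left), 4–5 at easting≈750676.3 (left), 6–7 at easting≈755582.0 (right) → 1 crossing.
M: no edge straddles that height → 0 crossings.
Only Y has an odd count, so the point is inside Y.

Y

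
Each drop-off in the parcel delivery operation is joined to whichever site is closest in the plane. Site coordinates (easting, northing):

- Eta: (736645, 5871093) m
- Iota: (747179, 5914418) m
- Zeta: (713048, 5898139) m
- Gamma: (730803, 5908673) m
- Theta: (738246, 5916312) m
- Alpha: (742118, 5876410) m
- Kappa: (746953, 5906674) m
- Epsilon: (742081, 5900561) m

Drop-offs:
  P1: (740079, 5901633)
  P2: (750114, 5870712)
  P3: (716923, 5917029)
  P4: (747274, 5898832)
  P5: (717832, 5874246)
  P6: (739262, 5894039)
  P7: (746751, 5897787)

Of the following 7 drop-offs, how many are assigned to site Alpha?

P1 → Epsilon
P2 → Alpha
P3 → Gamma
P4 → Epsilon
P5 → Eta
P6 → Epsilon
P7 → Epsilon
1 of the 7 goes to Alpha.

1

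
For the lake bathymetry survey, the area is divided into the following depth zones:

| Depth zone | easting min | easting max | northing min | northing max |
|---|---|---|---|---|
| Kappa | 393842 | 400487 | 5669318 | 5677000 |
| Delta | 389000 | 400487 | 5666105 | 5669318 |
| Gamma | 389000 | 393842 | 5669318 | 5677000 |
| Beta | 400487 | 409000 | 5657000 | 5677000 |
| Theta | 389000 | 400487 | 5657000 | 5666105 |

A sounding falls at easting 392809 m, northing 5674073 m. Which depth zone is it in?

The point has easting = 392809 and northing = 5674073.
Only Gamma satisfies 389000 ≤ easting ≤ 393842 and 5669318 ≤ northing ≤ 5677000.

Gamma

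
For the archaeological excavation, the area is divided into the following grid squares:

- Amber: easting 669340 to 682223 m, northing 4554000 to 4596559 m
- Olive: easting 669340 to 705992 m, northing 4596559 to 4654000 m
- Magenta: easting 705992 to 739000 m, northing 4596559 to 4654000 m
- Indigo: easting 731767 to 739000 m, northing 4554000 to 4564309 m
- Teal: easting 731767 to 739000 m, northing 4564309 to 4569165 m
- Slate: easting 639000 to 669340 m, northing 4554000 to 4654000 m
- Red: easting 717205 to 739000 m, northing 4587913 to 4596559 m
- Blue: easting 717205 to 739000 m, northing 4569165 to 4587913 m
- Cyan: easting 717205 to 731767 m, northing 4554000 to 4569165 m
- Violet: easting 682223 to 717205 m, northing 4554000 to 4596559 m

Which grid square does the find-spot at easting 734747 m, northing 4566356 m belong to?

The point has easting = 734747 and northing = 4566356.
Only Teal satisfies 731767 ≤ easting ≤ 739000 and 4564309 ≤ northing ≤ 4569165.

Teal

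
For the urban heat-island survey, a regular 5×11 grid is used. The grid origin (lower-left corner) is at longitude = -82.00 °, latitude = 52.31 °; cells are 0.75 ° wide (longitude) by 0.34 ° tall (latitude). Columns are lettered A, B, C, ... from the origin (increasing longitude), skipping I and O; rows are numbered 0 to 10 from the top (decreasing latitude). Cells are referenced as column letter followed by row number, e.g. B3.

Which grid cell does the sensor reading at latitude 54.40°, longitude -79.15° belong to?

D4

Column index: ⌊(-79.15 − -82.00) / 0.75⌋ = ⌊3.800⌋ = 3 → column D
Row offset from origin: ⌊(54.40 − 52.31) / 0.34⌋ = ⌊6.147⌋ = 6 → row 4 (counted from top)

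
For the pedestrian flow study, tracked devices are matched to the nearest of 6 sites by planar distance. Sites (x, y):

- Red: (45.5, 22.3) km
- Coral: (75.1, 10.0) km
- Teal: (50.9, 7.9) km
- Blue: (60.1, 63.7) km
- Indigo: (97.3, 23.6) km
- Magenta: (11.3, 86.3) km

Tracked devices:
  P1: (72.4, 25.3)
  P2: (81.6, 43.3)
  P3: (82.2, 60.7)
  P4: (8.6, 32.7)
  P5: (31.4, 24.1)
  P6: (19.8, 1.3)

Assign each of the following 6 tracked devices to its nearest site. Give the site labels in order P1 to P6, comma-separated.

Coral, Indigo, Blue, Red, Red, Teal

P1 → Coral (d²=241.38)
P2 → Indigo (d²=634.58)
P3 → Blue (d²=497.41)
P4 → Red (d²=1469.77)
P5 → Red (d²=202.05)
P6 → Teal (d²=1010.77)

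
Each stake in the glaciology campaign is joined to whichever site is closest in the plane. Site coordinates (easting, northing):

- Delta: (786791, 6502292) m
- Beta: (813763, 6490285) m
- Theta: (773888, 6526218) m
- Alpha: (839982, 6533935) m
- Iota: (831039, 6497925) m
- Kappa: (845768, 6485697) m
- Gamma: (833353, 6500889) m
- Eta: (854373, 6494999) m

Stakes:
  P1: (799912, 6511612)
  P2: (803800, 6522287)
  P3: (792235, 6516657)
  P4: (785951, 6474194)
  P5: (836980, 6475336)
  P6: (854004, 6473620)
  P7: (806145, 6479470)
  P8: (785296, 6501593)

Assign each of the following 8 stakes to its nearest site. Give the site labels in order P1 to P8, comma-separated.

Delta, Delta, Delta, Delta, Kappa, Kappa, Beta, Delta

P1 → Delta (d²=259023041.00)
P2 → Delta (d²=689106106.00)
P3 → Delta (d²=235990361.00)
P4 → Delta (d²=790203204.00)
P5 → Kappa (d²=184579265.00)
P6 → Kappa (d²=213685625.00)
P7 → Beta (d²=174998149.00)
P8 → Delta (d²=2723626.00)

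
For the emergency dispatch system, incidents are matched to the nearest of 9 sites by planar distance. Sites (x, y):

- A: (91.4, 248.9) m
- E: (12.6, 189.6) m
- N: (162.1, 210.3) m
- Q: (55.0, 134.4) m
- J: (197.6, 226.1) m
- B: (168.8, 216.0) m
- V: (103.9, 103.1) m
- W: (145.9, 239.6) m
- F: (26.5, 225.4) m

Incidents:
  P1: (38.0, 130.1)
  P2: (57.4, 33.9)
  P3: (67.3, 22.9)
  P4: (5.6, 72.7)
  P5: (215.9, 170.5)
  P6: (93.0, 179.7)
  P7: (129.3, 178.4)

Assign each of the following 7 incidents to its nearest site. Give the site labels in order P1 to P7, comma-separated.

Q, V, V, Q, J, Q, N

P1 → Q (d²=307.49)
P2 → V (d²=6950.89)
P3 → V (d²=7771.60)
P4 → Q (d²=6247.25)
P5 → J (d²=3426.25)
P6 → Q (d²=3496.09)
P7 → N (d²=2093.45)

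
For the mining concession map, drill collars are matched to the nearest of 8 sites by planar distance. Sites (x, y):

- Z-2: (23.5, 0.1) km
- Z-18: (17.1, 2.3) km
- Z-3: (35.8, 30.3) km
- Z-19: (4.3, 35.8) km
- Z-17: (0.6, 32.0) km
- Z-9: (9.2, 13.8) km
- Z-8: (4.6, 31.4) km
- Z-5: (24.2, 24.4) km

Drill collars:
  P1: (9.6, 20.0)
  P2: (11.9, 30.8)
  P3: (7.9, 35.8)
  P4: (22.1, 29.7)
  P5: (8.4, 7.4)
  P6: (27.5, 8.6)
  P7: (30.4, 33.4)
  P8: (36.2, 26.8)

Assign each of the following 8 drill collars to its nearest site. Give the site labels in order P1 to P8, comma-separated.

P1 → Z-9 (d²=38.60)
P2 → Z-8 (d²=53.65)
P3 → Z-19 (d²=12.96)
P4 → Z-5 (d²=32.50)
P5 → Z-9 (d²=41.60)
P6 → Z-2 (d²=88.25)
P7 → Z-3 (d²=38.77)
P8 → Z-3 (d²=12.41)

Z-9, Z-8, Z-19, Z-5, Z-9, Z-2, Z-3, Z-3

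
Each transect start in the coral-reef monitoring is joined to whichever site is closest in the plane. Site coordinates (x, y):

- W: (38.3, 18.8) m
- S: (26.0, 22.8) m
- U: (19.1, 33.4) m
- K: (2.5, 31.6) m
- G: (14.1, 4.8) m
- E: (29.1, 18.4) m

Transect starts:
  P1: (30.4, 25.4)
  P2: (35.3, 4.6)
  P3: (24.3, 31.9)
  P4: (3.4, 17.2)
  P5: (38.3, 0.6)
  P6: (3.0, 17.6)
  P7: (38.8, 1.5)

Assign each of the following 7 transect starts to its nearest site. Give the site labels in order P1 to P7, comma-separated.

P1 → S (d²=26.12)
P2 → W (d²=210.64)
P3 → U (d²=29.29)
P4 → K (d²=208.17)
P5 → W (d²=331.24)
P6 → K (d²=196.25)
P7 → W (d²=299.54)

S, W, U, K, W, K, W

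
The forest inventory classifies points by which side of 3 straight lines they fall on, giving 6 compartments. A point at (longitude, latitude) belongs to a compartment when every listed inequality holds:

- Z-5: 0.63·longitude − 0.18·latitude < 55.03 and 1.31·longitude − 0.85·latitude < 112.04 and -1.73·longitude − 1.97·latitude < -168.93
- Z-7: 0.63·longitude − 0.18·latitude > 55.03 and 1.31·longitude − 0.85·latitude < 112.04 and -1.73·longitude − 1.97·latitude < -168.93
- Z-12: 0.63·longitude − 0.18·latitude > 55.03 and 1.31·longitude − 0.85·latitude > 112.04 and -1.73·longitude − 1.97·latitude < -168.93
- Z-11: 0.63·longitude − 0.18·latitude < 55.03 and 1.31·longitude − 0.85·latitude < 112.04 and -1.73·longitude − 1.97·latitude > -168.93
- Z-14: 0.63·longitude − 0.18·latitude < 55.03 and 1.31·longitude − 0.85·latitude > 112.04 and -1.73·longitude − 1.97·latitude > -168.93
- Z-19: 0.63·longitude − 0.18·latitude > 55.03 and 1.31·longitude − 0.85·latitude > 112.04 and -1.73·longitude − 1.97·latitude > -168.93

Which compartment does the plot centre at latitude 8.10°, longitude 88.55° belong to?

0.63·88.55 − 0.18·8.10 = 54.328, which is < 55.03
1.31·88.55 − 0.85·8.10 = 109.115, which is < 112.04
-1.73·88.55 − 1.97·8.10 = -169.148, which is < -168.93
This sign pattern matches Z-5.

Z-5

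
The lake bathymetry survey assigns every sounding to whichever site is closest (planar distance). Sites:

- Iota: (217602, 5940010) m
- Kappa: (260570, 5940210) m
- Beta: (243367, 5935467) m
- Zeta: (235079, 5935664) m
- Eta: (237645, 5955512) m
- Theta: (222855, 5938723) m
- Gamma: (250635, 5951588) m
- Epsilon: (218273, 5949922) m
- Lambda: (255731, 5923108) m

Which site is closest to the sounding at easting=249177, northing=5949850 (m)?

Gamma

Squared distances to each site:
Iota: 1093806225.000; Kappa: 222730049.000; Beta: 240626789.000; Zeta: 399996200.000; Eta: 165045268.000; Theta: 816657813.000; Gamma: 5146408.000; Epsilon: 955062400.000; Lambda: 758089480.000.
Minimum at Gamma.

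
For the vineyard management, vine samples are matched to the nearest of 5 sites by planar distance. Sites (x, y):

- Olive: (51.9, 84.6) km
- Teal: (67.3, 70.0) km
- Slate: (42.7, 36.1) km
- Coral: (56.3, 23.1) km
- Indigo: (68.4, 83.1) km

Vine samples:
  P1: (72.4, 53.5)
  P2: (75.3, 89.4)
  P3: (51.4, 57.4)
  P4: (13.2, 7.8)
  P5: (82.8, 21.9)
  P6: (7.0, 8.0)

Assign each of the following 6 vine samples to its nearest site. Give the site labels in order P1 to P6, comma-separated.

Teal, Indigo, Teal, Slate, Coral, Slate

P1 → Teal (d²=298.26)
P2 → Indigo (d²=87.30)
P3 → Teal (d²=411.57)
P4 → Slate (d²=1671.14)
P5 → Coral (d²=703.69)
P6 → Slate (d²=2064.10)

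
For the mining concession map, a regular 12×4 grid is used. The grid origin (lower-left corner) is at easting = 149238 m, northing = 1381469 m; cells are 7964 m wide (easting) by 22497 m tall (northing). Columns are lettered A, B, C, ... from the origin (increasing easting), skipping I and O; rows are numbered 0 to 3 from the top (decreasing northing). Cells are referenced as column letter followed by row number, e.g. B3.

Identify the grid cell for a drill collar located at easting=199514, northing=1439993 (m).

G1

Column index: ⌊(199514 − 149238) / 7964⌋ = ⌊6.313⌋ = 6 → column G
Row offset from origin: ⌊(1439993 − 1381469) / 22497⌋ = ⌊2.601⌋ = 2 → row 1 (counted from top)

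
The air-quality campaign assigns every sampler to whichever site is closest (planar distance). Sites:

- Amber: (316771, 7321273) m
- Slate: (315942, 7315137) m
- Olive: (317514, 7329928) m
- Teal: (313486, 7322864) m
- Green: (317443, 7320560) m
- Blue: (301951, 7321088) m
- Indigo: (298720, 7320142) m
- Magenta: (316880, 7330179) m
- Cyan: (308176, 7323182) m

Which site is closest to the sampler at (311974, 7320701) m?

Teal

Squared distances to each site:
Amber: 23338393.000; Slate: 46703120.000; Olive: 115829129.000; Teal: 6964713.000; Green: 29929842.000; Blue: 100610298.000; Indigo: 175980997.000; Magenta: 113901320.000; Cyan: 20580165.000.
Minimum at Teal.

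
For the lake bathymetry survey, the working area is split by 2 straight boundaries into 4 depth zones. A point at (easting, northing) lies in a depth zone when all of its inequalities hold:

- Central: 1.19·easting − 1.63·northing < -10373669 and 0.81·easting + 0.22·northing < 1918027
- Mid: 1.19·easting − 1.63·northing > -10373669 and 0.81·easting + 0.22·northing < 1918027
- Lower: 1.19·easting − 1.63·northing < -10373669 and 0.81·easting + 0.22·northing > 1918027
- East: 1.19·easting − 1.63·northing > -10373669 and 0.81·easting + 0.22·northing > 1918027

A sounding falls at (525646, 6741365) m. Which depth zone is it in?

1.19·525646 − 1.63·6741365 = -10362906.210, which is > -10373669
0.81·525646 + 0.22·6741365 = 1908873.560, which is < 1918027
This sign pattern matches Mid.

Mid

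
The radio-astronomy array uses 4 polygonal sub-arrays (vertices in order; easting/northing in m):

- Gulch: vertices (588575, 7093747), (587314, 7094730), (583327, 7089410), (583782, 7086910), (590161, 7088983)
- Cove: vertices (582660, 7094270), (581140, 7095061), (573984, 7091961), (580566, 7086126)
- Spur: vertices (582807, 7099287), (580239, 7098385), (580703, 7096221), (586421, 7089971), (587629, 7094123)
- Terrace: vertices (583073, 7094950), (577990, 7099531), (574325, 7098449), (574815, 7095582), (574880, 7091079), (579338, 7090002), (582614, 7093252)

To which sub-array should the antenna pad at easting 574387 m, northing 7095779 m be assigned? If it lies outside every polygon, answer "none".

none

Cast a ray rightward from (574387, 7095779). For each polygon, the edges (by vertex number in listed order) whose endpoints lie on opposite sides of northing = 7095779, where each meets that height, and whether that is right or left of the point:
Gulch: no edge straddles that height → 0 crossings.
Cove: no edge straddles that height → 0 crossings.
Spur: 3–4 at easting≈581107.4 (right), 5–1 at easting≈586082.7 (right) → 2 crossings.
Terrace: 1–2 at easting≈582153.2 (right), 3–4 at easting≈574781.3 (right) → 2 crossings.
All counts are even, so the point lies outside every listed polygon.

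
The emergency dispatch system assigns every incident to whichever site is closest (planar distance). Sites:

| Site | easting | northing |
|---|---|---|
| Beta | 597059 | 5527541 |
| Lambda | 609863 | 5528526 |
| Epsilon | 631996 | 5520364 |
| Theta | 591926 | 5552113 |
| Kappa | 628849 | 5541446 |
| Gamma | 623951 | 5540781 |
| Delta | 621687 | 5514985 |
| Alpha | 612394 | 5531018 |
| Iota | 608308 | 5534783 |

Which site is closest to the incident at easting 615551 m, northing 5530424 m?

Alpha

Squared distances to each site:
Beta: 350265753.000; Lambda: 35955748.000; Epsilon: 371641625.000; Theta: 1028553346.000; Kappa: 298321288.000; Gamma: 177827449.000; Delta: 276013217.000; Alpha: 10319485.000; Iota: 71461930.000.
Minimum at Alpha.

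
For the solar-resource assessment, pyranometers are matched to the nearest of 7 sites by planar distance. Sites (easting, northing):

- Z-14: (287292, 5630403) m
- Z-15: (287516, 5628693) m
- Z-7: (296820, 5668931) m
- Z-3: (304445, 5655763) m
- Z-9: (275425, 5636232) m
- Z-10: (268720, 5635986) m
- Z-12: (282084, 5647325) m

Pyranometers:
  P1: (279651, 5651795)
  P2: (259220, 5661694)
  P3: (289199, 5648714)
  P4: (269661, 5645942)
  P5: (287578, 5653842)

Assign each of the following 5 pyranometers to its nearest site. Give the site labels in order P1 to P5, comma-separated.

P1 → Z-12 (d²=25900389.00)
P2 → Z-12 (d²=729230657.00)
P3 → Z-12 (d²=52552546.00)
P4 → Z-10 (d²=100007417.00)
P5 → Z-12 (d²=72655325.00)

Z-12, Z-12, Z-12, Z-10, Z-12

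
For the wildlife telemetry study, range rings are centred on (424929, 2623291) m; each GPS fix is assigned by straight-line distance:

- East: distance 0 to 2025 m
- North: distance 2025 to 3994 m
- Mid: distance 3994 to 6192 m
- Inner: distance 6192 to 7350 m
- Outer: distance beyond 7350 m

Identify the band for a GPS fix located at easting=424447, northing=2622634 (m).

Distance = √((424447−424929)² + (2622634−2623291)²) = √(232324.000 + 431649.000) = 814.845 m.
0 ≤ 814.845 < 2025 → East.

East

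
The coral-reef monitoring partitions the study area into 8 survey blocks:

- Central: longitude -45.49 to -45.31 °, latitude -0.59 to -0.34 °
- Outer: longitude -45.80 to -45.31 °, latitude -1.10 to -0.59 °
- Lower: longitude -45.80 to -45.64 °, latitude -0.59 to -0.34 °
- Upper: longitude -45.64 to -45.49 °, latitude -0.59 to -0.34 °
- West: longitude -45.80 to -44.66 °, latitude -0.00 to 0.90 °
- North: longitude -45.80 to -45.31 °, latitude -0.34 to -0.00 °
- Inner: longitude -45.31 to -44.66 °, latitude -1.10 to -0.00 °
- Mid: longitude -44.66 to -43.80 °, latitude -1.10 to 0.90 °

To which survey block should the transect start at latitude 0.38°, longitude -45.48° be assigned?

West

The point has longitude = -45.48 and latitude = 0.38.
Only West satisfies -45.80 ≤ longitude ≤ -44.66 and -0.00 ≤ latitude ≤ 0.90.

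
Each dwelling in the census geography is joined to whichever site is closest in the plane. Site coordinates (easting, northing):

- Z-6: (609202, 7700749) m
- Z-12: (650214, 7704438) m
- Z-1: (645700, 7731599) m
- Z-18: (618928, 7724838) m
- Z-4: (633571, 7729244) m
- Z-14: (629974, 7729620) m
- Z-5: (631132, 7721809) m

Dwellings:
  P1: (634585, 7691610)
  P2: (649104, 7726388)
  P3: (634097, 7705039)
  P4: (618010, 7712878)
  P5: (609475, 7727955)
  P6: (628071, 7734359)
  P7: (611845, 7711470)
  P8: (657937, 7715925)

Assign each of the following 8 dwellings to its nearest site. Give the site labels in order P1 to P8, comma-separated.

P1 → Z-12 (d²=408823225.00)
P2 → Z-1 (d²=38741737.00)
P3 → Z-12 (d²=260118890.00)
P4 → Z-18 (d²=143884324.00)
P5 → Z-18 (d²=99074898.00)
P6 → Z-14 (d²=26079530.00)
P7 → Z-6 (d²=121925290.00)
P8 → Z-12 (d²=191595898.00)

Z-12, Z-1, Z-12, Z-18, Z-18, Z-14, Z-6, Z-12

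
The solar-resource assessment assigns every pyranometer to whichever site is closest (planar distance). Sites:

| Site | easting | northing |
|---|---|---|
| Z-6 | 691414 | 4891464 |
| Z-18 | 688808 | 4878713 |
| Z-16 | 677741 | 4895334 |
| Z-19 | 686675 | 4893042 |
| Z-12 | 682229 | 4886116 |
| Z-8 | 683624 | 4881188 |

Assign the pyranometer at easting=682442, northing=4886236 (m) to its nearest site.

Z-12

Squared distances to each site:
Z-6: 107828768.000; Z-18: 97121485.000; Z-16: 104873005.000; Z-19: 64239925.000; Z-12: 59769.000; Z-8: 26879428.000.
Minimum at Z-12.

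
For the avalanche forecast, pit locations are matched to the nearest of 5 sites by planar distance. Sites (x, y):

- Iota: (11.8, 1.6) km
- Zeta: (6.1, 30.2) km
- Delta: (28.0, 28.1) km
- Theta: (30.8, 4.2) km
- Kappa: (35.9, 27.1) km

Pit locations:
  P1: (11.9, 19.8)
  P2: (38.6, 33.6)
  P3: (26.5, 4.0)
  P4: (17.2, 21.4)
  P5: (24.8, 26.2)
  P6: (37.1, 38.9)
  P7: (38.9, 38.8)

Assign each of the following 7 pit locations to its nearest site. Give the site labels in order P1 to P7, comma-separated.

Zeta, Kappa, Theta, Delta, Delta, Kappa, Kappa

P1 → Zeta (d²=141.80)
P2 → Kappa (d²=49.54)
P3 → Theta (d²=18.53)
P4 → Delta (d²=161.53)
P5 → Delta (d²=13.85)
P6 → Kappa (d²=140.68)
P7 → Kappa (d²=145.89)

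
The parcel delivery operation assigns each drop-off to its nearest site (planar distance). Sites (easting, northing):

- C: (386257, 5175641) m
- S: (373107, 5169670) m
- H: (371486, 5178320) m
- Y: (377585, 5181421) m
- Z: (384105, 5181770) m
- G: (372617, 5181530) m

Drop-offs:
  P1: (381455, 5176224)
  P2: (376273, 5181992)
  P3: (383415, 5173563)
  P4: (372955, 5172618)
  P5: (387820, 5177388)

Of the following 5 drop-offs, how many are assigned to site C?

3

P1 → C
P2 → Y
P3 → C
P4 → S
P5 → C
3 of the 5 go to C.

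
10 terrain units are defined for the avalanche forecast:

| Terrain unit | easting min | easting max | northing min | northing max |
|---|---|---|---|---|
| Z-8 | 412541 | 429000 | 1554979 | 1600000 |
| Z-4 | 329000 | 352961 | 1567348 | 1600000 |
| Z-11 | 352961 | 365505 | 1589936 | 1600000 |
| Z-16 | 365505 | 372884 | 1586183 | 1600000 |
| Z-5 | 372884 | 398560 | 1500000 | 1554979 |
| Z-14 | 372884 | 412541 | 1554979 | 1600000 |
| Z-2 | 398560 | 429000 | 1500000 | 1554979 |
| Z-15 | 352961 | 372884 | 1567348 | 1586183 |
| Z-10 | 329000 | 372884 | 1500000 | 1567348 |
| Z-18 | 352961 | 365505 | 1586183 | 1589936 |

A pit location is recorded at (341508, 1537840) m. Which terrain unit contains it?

The point has easting = 341508 and northing = 1537840.
Only Z-10 satisfies 329000 ≤ easting ≤ 372884 and 1500000 ≤ northing ≤ 1567348.

Z-10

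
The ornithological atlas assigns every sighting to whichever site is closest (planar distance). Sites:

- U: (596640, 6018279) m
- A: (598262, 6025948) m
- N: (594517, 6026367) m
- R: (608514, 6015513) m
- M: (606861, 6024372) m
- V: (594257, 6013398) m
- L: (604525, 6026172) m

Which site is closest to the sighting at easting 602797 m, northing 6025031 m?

L

Squared distances to each site:
U: 83498153.000; A: 21407114.000; N: 70343296.000; R: 123276413.000; M: 16950377.000; V: 208258289.000; L: 4287865.000.
Minimum at L.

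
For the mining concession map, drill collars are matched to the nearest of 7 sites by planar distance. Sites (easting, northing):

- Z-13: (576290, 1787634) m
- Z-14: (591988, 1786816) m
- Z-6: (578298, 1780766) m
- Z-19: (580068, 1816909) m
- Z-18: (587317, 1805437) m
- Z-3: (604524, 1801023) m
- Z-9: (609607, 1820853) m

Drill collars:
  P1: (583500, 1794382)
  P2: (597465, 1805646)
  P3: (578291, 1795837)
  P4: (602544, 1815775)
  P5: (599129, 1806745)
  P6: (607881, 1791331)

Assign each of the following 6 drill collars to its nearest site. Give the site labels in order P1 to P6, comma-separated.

P1 → Z-13 (d²=97519604.00)
P2 → Z-3 (d²=71201610.00)
P3 → Z-13 (d²=71293210.00)
P4 → Z-9 (d²=75672053.00)
P5 → Z-3 (d²=61847309.00)
P6 → Z-3 (d²=105204313.00)

Z-13, Z-3, Z-13, Z-9, Z-3, Z-3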